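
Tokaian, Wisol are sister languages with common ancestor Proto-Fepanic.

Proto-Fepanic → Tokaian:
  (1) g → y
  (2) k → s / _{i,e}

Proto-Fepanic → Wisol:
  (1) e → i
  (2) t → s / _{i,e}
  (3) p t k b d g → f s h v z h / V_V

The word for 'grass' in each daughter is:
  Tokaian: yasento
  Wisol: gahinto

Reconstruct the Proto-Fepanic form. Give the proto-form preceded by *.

Position 4: Tokaian has e, Wisol has i. Tokaian preserves e here (none of its changes turn any other segment into e), so the proto-segment is *e.
Position 1: Tokaian has y, Wisol has g. Wisol preserves g here (none of its changes turn any other segment into g), so the proto-segment is *g.
Position 3: Tokaian has s, Wisol has h. Taking the neighbouring segments as reconstructed: Tokaian s could go back to *k or *s; Wisol h could go back to *k or *g or *h — the one source consistent with every daughter is *k.
Verify the candidate proto-form against each daughter:
Tokaian: start from *gakento.
  rule 1 (unconditioned shift): gakento → yakento
  rule 2 (palatalisation): yakento → yasento
  ⇒ Tokaian yasento
Wisol: *gakento > gakinto > gahinto  (by vowel merger, intervocalic lenition)
No other proto-form is consistent with every reflex, so the reconstruction is *gakento.

*gakento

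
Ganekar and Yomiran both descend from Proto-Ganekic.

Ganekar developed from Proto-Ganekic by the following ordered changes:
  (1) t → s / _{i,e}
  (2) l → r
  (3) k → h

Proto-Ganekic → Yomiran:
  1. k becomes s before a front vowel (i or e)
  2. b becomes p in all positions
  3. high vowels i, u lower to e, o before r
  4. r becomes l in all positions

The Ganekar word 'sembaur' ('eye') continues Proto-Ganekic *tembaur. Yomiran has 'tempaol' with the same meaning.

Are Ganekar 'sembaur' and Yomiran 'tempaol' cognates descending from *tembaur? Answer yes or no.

yes

Derive the expected Yomiran reflex of *tembaur:
Yomiran: start from *tembaur.
  rule 1: no change — tembaur
  rule 2 (unconditioned shift): tembaur → tempaur
  rule 3 (pre-rhotic lowering): tempaur → tempaor
  rule 4 (unconditioned shift): tempaor → tempaol
  ⇒ Yomiran tempaol
Yomiran 'tempaol' matches the regular reflex exactly, so the pair is cognate.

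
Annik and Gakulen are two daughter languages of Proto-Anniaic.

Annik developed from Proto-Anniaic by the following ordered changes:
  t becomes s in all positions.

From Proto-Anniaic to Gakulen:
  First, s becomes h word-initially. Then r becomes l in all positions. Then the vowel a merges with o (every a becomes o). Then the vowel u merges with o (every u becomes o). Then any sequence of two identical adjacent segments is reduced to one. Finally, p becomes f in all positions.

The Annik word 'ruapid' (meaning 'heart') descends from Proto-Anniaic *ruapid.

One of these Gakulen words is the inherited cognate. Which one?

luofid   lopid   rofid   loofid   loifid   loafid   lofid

Gakulen: start from *ruapid.
  rule 1: no change — ruapid
  rule 2 (unconditioned shift): ruapid → luapid
  rule 3 (vowel merger): luapid → luopid
  rule 4 (vowel merger): luopid → loopid
  rule 5 (degemination): loopid → lopid
  rule 6 (unconditioned shift): lopid → lofid
  ⇒ Gakulen lofid
The other candidates each miss or misapply at least one Gakulen change.

lofid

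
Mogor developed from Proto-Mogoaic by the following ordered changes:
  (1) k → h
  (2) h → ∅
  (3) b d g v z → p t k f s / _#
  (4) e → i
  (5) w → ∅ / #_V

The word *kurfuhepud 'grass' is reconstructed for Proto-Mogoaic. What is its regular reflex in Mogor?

urfuiput

Mogor: *kurfuhepud
  kurfuhepud → hurfuhepud   [unconditioned shift]
  hurfuhepud → urfuepud   [h-loss]
  urfuepud → urfueput   [final devoicing]
  urfueput → urfuiput   [vowel merger]
  urfuiput (rule 5 does not apply)
  giving Mogor urfuiput.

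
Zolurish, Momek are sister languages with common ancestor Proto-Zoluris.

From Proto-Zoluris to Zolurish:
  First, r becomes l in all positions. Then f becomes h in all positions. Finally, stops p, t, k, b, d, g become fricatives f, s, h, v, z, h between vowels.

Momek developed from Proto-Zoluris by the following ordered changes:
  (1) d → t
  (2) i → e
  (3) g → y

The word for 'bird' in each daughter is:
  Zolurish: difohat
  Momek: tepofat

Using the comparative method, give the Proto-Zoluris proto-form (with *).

Position 5: Zolurish has h, Momek has f. Momek preserves f here (none of its changes turn any other segment into f), so the proto-segment is *f.
Position 2: Zolurish has i, Momek has e. Zolurish preserves i here (none of its changes turn any other segment into i), so the proto-segment is *i.
Verify the candidate proto-form against each daughter:
Zolurish: start from *dipofat.
  rule 1: no change — dipofat
  rule 2 (unconditioned shift): dipofat → dipohat
  rule 3 (intervocalic lenition): dipohat → difohat
  ⇒ Zolurish difohat
Momek: *dipofat > tipofat > tepofat  (by unconditioned shift, vowel merger)
*dipofat is the unique common source.

*dipofat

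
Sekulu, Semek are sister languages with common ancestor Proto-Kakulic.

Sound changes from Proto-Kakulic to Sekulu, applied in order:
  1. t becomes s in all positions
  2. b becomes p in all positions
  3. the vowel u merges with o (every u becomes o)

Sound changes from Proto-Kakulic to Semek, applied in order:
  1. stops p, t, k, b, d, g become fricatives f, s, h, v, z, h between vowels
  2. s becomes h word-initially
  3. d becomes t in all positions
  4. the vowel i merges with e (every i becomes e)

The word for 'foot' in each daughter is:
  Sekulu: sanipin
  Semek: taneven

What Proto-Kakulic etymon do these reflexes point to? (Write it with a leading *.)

*tanibin

Position 6: Sekulu has i, Semek has e. Sekulu preserves i here (none of its changes turn any other segment into i), so the proto-segment is *i.
Position 1: Sekulu has s, Semek has t. Taking the neighbouring segments as reconstructed: Sekulu s could go back to *t or *s; Semek t could go back to *t or *d — the one source consistent with every daughter is *t.
Position 5: Sekulu has p, Semek has v. Taking the neighbouring segments as reconstructed: Sekulu p could go back to *p or *b; Semek v could go back to *b or *v — the one source consistent with every daughter is *b.
Verify the candidate proto-form against each daughter:
Sekulu: *tanibin > sanibin > sanipin  (by unconditioned shift, unconditioned shift)
Semek: *tanibin > tanivin > taneven  (by intervocalic lenition, vowel merger)
*tanibin is the unique common source.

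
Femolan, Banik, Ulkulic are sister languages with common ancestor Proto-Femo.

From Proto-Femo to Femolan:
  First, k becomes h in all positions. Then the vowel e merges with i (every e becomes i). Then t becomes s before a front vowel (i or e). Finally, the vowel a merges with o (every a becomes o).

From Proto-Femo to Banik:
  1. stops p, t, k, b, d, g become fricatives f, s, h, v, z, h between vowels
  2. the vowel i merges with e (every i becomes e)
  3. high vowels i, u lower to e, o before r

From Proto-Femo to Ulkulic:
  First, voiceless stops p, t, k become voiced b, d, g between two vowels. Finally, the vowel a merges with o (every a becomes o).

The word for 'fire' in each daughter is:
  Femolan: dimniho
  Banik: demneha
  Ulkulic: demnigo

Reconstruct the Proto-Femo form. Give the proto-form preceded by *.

*demnika

Position 2: Femolan has i, Banik has e, Ulkulic has e. Ulkulic preserves e here (none of its changes turn any other segment into e), so the proto-segment is *e.
Position 7: Femolan has o, Banik has a, Ulkulic has o. Banik preserves a here (none of its changes turn any other segment into a), so the proto-segment is *a.
Position 6: Femolan has h, Banik has h, Ulkulic has g. Taking the neighbouring segments as reconstructed: Femolan h could go back to *k or *h; Banik h could go back to *k or *g or *h; Ulkulic g could go back to *k or *g — the one source consistent with every daughter is *k.
Verify the candidate proto-form against each daughter:
Femolan: *demnika
  demnika → demniha   [unconditioned shift]
  demniha → dimniha   [vowel merger]
  dimniha (rule 3 does not apply)
  dimniha → dimniho   [vowel merger]
  giving Femolan dimniho.
Banik: *demnika
  demnika → demniha   [intervocalic lenition]
  demniha → demneha   [vowel merger]
  demneha (rule 3 does not apply)
  giving Banik demneha.
Ulkulic: *demnika > demniga > demnigo  (by intervocalic voicing, vowel merger)
*demnika is the unique common source.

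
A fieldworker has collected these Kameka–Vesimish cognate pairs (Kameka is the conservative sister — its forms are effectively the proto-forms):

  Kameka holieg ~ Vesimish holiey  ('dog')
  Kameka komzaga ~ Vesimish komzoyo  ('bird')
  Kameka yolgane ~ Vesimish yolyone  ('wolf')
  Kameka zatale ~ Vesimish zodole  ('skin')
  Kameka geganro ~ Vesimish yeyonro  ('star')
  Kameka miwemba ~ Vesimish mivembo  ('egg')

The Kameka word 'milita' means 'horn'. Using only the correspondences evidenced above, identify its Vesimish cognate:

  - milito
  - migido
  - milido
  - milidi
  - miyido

zatale ~ zodole — Kameka t corresponds to Vesimish d between vowels (before a back vowel).
komzaga ~ komzoyo, miwemba ~ mivembo — Kameka a corresponds to Vesimish o word-finally.
Applying these to Kameka 'milita':
  milita → milida   (t→d between vowels (before a back vowel))
  milida → milido   (a→o word-finally)
So the Vesimish cognate is 'milido'.

milido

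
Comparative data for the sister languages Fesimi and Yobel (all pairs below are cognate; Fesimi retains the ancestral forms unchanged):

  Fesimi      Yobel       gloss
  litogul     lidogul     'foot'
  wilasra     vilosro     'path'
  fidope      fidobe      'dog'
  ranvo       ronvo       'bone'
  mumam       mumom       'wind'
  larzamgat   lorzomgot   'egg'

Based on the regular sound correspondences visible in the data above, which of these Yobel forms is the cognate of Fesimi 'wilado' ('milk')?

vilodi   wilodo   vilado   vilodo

wilasra ~ vilosro — Fesimi w corresponds to Yobel v word-initially before a front vowel.
wilasra ~ vilosro, larzamgat ~ lorzomgot — Fesimi a corresponds to Yobel o after a consonant, before a consonant other than r, m, n, p, b, f, v.
Applying these to Fesimi 'wilado':
  wilado → vilado   (w→v word-initially before a front vowel)
  vilado → vilodo   (a→o after a consonant, before a consonant other than r, m, n, p, b, f, v)
So the Yobel cognate is 'vilodo'.

vilodo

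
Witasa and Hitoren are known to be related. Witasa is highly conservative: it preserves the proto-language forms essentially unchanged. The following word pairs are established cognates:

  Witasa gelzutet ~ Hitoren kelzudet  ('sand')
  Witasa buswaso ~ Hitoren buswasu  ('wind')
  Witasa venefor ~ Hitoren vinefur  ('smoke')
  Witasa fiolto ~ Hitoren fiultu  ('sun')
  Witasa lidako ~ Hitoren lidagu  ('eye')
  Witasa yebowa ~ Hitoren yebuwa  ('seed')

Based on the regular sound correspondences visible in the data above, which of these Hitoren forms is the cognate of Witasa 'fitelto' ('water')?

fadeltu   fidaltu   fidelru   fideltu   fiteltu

fideltu

gelzutet ~ kelzudet — Witasa t corresponds to Hitoren d between vowels (before a front vowel).
buswaso ~ buswasu, fiolto ~ fiultu — Witasa o corresponds to Hitoren u word-finally.
Applying these to Witasa 'fitelto':
  fitelto → fidelto   (t→d between vowels (before a front vowel))
  fidelto → fideltu   (o→u word-finally)
So the Hitoren cognate is 'fideltu'.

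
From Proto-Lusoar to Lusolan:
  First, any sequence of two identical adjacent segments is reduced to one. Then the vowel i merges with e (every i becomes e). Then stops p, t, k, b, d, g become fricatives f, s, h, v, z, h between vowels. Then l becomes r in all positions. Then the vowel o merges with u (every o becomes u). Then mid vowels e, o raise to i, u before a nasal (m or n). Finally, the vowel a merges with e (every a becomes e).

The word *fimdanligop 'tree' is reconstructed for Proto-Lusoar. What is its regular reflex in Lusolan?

fimdenrehup

Lusolan: *fimdanligop
  fimdanligop (rule 1 does not apply)
  fimdanligop → femdanlegop   [vowel merger]
  femdanlegop → femdanlehop   [intervocalic lenition]
  femdanlehop → femdanrehop   [unconditioned shift]
  femdanrehop → femdanrehup   [vowel merger]
  femdanrehup → fimdanrehup   [pre-nasal raising]
  fimdanrehup → fimdenrehup   [vowel merger]
  giving Lusolan fimdenrehup.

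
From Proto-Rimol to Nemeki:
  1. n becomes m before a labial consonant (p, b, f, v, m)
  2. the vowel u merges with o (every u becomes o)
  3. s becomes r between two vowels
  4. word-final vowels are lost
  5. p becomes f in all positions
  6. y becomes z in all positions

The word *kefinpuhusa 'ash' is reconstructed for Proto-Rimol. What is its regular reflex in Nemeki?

kefimfohor

Nemeki: *kefinpuhusa > kefimpuhusa > kefimpohosa > kefimpohora > kefimpohor > kefimfohor  (by nasal place assimilation, vowel merger, rhotacism, apocope, unconditioned shift)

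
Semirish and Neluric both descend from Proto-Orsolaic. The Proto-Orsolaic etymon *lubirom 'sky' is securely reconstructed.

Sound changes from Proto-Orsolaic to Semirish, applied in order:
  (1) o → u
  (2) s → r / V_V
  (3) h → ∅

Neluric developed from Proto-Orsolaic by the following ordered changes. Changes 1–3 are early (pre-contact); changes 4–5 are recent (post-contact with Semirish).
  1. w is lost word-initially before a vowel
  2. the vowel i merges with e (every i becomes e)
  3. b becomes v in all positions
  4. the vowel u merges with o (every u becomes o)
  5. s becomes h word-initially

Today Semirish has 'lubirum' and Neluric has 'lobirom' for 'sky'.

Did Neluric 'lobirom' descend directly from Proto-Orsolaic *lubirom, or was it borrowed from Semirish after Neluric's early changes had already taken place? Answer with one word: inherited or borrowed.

If inherited, *lubirom would pass through all of Neluric's changes:
Neluric: *lubirom
  lubirom (rule 1 does not apply)
  lubirom → luberom   [vowel merger]
  luberom → luverom   [unconditioned shift]
  luverom → loverom   [vowel merger]
  loverom (rule 5 does not apply)
  giving Neluric loverom.
If borrowed from Semirish 'lubirum' after the early changes, it would undergo only the recent ones:
  rule 4 (vowel merger): lubirum → lobirom
  rule 5 (debuccalisation): no change (lobirom)
  ⇒ as a loan: lobirom
Neluric 'lobirom' matches the loan outcome 'lobirom', not the inherited 'loverom' — it skipped the early Neluric changes, so it was borrowed from Semirish.

borrowed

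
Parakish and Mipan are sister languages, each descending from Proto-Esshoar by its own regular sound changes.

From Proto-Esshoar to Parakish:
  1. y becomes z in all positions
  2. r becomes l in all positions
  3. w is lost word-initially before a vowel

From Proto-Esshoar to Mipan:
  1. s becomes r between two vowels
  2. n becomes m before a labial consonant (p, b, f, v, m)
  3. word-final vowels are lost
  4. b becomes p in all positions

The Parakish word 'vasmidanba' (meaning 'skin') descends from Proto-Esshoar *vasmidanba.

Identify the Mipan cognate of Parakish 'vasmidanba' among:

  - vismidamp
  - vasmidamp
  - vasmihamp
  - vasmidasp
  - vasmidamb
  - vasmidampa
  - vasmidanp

vasmidamp

Mipan: *vasmidanba > vasmidamba > vasmidamb > vasmidamp  (by nasal place assimilation, apocope, unconditioned shift)
Only 'vasmidamp' matches the regular Mipan development of *vasmidanba.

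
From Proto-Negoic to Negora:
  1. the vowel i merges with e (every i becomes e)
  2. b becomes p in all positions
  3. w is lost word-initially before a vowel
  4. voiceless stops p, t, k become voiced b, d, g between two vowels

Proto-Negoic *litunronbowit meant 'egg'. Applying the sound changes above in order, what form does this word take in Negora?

Negora: *litunronbowit > letunronbowet > letunronpowet > ledunronpowet  (by vowel merger, unconditioned shift, intervocalic voicing)

ledunronpowet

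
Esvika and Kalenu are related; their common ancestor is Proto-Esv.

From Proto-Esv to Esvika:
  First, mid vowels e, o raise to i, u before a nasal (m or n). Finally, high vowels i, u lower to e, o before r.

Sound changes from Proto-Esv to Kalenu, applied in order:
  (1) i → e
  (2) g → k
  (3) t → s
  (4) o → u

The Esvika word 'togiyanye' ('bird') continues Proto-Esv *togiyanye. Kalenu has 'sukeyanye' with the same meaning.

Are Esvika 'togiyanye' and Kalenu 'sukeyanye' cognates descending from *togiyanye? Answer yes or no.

yes

Derive the expected Kalenu reflex of *togiyanye:
Kalenu: *togiyanye > togeyanye > tokeyanye > sokeyanye > sukeyanye  (by vowel merger, unconditioned shift, unconditioned shift, vowel merger)
Kalenu 'sukeyanye' matches the regular reflex exactly, so the pair is cognate.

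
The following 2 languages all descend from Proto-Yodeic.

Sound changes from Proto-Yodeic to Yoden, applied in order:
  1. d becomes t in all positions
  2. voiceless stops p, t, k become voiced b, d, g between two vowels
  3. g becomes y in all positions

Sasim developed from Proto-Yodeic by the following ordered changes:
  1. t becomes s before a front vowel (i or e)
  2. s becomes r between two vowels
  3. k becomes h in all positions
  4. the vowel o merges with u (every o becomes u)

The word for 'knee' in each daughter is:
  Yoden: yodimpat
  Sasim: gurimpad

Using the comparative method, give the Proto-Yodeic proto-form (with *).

*gotimpad

Position 2: Yoden has o, Sasim has u. Yoden preserves o here (none of its changes turn any other segment into o), so the proto-segment is *o.
Position 8: Yoden has t, Sasim has d. Sasim preserves d here (none of its changes turn any other segment into d), so the proto-segment is *d.
Verify the candidate proto-form against each daughter:
Yoden: *gotimpad > gotimpat > godimpat > yodimpat  (by unconditioned shift, intervocalic voicing, unconditioned shift)
Sasim: start from *gotimpad.
  rule 1 (palatalisation): gotimpad → gosimpad
  rule 2 (rhotacism): gosimpad → gorimpad
  rule 3: no change — gorimpad
  rule 4 (vowel merger): gorimpad → gurimpad
  ⇒ Sasim gurimpad
*gotimpad is the unique common source.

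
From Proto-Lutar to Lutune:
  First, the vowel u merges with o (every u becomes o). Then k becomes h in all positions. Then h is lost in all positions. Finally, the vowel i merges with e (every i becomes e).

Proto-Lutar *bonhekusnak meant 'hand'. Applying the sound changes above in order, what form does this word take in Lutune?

boneosna

Lutune: start from *bonhekusnak.
  rule 1 (vowel merger): bonhekusnak → bonhekosnak
  rule 2 (unconditioned shift): bonhekosnak → bonhehosnah
  rule 3 (h-loss): bonhehosnah → boneosna
  rule 4: no change — boneosna
  ⇒ Lutune boneosna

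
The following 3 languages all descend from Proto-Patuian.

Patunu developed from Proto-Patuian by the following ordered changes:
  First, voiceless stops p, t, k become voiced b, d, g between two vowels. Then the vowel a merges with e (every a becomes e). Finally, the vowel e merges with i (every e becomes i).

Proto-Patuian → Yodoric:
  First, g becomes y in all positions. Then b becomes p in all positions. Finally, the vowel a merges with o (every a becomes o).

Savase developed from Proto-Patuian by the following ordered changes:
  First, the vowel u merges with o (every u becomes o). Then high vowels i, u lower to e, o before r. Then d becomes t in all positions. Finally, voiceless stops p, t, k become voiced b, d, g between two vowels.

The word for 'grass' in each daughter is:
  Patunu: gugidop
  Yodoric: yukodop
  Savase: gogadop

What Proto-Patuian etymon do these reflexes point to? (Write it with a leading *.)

*gukadop

Position 3: Patunu has g, Yodoric has k, Savase has g. Yodoric preserves k here (none of its changes turn any other segment into k), so the proto-segment is *k.
Position 2: Patunu has u, Yodoric has u, Savase has o. Patunu preserves u here (none of its changes turn any other segment into u), so the proto-segment is *u.
Position 4: Patunu has i, Yodoric has o, Savase has a. Savase preserves a here (none of its changes turn any other segment into a), so the proto-segment is *a.
Verify the candidate proto-form against each daughter:
Patunu: *gukadop
  gukadop → gugadop   [intervocalic voicing]
  gugadop → gugedop   [vowel merger]
  gugedop → gugidop   [vowel merger]
  giving Patunu gugidop.
Yodoric: *gukadop
  gukadop → yukadop   [unconditioned shift]
  yukadop (rule 2 does not apply)
  yukadop → yukodop   [vowel merger]
  giving Yodoric yukodop.
Savase: *gukadop
  gukadop → gokadop   [vowel merger]
  gokadop (rule 2 does not apply)
  gokadop → gokatop   [unconditioned shift]
  gokatop → gogadop   [intervocalic voicing]
  giving Savase gogadop.
No other proto-form is consistent with every reflex, so the reconstruction is *gukadop.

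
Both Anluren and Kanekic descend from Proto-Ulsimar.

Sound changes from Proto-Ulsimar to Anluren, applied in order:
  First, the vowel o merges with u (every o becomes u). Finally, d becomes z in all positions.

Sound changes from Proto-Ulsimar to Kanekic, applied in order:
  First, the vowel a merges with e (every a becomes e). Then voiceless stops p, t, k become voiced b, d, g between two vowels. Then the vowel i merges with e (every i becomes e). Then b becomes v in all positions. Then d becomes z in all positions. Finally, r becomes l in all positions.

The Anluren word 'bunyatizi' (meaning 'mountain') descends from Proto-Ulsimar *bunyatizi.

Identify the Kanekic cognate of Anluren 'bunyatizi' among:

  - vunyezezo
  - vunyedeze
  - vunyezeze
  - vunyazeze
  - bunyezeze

vunyezeze

Kanekic: start from *bunyatizi.
  rule 1 (vowel merger): bunyatizi → bunyetizi
  rule 2 (intervocalic voicing): bunyetizi → bunyedizi
  rule 3 (vowel merger): bunyedizi → bunyedeze
  rule 4 (unconditioned shift): bunyedeze → vunyedeze
  rule 5 (unconditioned shift): vunyedeze → vunyezeze
  rule 6: no change — vunyezeze
  ⇒ Kanekic vunyezeze
Only 'vunyezeze' matches the regular Kanekic development of *bunyatizi.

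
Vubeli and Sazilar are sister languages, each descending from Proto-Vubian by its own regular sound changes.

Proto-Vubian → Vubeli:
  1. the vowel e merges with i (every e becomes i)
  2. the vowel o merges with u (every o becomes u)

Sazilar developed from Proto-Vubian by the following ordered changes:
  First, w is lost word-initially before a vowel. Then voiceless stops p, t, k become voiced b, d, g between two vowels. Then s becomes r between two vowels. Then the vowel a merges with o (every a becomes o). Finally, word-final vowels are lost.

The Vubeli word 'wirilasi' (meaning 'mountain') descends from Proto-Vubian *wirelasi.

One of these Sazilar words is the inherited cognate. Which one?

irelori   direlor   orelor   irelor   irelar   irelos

irelor

Sazilar: *wirelasi
  wirelasi → irelasi   [glide loss]
  irelasi (rule 2 does not apply)
  irelasi → irelari   [rhotacism]
  irelari → irelori   [vowel merger]
  irelori → irelor   [apocope]
  giving Sazilar irelor.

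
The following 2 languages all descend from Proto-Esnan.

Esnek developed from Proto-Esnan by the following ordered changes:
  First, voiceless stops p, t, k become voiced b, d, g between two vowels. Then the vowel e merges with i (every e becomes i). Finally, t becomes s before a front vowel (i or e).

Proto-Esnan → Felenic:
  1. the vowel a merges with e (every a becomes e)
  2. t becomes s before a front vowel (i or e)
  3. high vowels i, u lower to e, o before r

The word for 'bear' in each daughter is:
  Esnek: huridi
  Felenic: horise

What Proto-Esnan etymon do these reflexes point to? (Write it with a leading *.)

Position 6: Esnek has i, Felenic has e. Taking the neighbouring segments as reconstructed: Esnek i could go back to *e or *i; Felenic e could go back to *a or *e — the one source consistent with every daughter is *e.
Position 2: Esnek has u, Felenic has o. Esnek preserves u here (none of its changes turn any other segment into u), so the proto-segment is *u.
Position 5: Esnek has d, Felenic has s. Taking the neighbouring segments as reconstructed: Esnek d could go back to *t or *d; Felenic s could go back to *t or *s — the one source consistent with every daughter is *t.
The remaining positions agree across the daughters. Check the candidate against every language:
Esnek: *hurite
  hurite → huride   [intervocalic voicing]
  huride → huridi   [vowel merger]
  huridi (rule 3 does not apply)
  giving Esnek huridi.
Felenic: start from *hurite.
  rule 1: no change — hurite
  rule 2 (palatalisation): hurite → hurise
  rule 3 (pre-rhotic lowering): hurise → horise
  ⇒ Felenic horise
*hurite is the unique common source.

*hurite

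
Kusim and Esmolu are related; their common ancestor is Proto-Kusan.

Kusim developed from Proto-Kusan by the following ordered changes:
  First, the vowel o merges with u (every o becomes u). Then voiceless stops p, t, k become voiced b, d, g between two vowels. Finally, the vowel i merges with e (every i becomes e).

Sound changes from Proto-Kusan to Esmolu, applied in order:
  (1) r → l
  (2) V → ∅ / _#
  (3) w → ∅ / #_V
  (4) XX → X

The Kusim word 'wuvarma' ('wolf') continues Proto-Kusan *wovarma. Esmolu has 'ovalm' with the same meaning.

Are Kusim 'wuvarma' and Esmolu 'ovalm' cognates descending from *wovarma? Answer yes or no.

yes

Derive the expected Esmolu reflex of *wovarma:
Esmolu: *wovarma
  wovarma → wovalma   [unconditioned shift]
  wovalma → wovalm   [apocope]
  wovalm → ovalm   [glide loss]
  ovalm (rule 4 does not apply)
  giving Esmolu ovalm.
Esmolu 'ovalm' matches the regular reflex exactly, so the pair is cognate.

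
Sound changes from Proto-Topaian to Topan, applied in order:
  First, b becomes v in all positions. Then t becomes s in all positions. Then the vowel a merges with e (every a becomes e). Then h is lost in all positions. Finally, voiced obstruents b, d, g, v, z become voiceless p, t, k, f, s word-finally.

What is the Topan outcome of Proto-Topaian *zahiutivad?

Topan: *zahiutivad > zahiusivad > zehiusived > zeiusived > zeiusivet  (by unconditioned shift, vowel merger, h-loss, final devoicing)

zeiusivet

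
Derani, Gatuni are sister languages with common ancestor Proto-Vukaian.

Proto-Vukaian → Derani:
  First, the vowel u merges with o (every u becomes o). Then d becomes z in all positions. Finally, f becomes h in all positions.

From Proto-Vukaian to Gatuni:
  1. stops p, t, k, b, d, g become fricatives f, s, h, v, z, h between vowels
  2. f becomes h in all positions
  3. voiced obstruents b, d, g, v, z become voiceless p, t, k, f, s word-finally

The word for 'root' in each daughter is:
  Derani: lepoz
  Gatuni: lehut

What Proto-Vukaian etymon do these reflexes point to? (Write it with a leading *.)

*lepud

Position 4: Derani has o, Gatuni has u. Gatuni preserves u here (none of its changes turn any other segment into u), so the proto-segment is *u.
Position 3: Derani has p, Gatuni has h. Derani preserves p here (none of its changes turn any other segment into p), so the proto-segment is *p.
Verify the candidate proto-form against each daughter:
Derani: *lepud
  lepud → lepod   [vowel merger]
  lepod → lepoz   [unconditioned shift]
  lepoz (rule 3 does not apply)
  giving Derani lepoz.
Gatuni: *lepud
  lepud → lefud   [intervocalic lenition]
  lefud → lehud   [unconditioned shift]
  lehud → lehut   [final devoicing]
  giving Gatuni lehut.
*lepud is the unique common source.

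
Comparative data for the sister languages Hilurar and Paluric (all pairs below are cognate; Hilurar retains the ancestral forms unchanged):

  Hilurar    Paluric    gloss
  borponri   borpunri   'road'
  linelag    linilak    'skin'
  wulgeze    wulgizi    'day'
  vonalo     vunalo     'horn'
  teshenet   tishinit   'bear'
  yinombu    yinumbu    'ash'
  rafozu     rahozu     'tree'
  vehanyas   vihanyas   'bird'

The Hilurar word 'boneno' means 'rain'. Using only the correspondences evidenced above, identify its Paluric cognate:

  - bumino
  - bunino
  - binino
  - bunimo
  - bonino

borponri ~ borpunri, vonalo ~ vunalo — Hilurar o corresponds to Paluric u after a consonant, before a nasal.
teshenet ~ tishinit — Hilurar e corresponds to Paluric i after a consonant, before a nasal.
Applying these to Hilurar 'boneno':
  boneno → buneno   (o→u after a consonant, before a nasal)
  buneno → bunino   (e→i after a consonant, before a nasal)
So the Paluric cognate is 'bunino'.

bunino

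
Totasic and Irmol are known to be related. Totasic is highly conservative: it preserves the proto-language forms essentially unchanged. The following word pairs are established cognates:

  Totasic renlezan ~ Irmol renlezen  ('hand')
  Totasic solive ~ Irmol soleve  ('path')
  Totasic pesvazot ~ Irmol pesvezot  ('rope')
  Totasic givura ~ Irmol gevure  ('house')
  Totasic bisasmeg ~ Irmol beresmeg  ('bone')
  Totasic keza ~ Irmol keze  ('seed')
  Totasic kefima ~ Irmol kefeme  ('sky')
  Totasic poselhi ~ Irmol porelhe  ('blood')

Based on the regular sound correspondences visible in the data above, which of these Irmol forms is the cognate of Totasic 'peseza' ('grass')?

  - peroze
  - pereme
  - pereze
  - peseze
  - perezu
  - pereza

poselhi ~ porelhe — Totasic s corresponds to Irmol r between vowels (before a front vowel).
givura ~ gevure, keza ~ keze — Totasic a corresponds to Irmol e word-finally.
Applying these to Totasic 'peseza':
  peseza → pereza   (s→r between vowels (before a front vowel))
  pereza → pereze   (a→e word-finally)
So the Irmol cognate is 'pereze'.

pereze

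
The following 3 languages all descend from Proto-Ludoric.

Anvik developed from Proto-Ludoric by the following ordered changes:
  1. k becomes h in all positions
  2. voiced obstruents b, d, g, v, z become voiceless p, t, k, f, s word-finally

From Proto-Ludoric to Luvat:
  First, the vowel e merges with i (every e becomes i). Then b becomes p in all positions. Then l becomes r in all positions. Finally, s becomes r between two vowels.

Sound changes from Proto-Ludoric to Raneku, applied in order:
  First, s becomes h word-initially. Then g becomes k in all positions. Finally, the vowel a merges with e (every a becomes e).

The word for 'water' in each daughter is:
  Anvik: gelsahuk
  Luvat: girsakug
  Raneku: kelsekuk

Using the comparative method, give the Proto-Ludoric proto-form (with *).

Position 1: Anvik has g, Luvat has g, Raneku has k. Anvik preserves g here (none of its changes turn any other segment into g), so the proto-segment is *g.
Position 5: Anvik has a, Luvat has a, Raneku has e. Anvik preserves a here (none of its changes turn any other segment into a), so the proto-segment is *a.
Continuing position by position gives *gelsakug; check it forward:
Anvik: *gelsakug > gelsahug > gelsahuk  (by unconditioned shift, final devoicing)
Luvat: *gelsakug > gilsakug > girsakug  (by vowel merger, unconditioned shift)
Raneku: *gelsakug > kelsakuk > kelsekuk  (by unconditioned shift, vowel merger)
Only *gelsakug yields all of Anvik gelsahuk, Luvat girsakug, Raneku kelsekuk.

*gelsakug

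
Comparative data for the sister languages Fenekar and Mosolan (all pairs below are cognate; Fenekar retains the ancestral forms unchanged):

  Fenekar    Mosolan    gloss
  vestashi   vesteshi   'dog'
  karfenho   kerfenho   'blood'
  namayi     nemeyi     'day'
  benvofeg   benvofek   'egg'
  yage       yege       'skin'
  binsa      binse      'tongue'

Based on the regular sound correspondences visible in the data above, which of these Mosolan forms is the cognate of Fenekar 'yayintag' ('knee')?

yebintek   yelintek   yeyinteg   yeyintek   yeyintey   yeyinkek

yeyintek

vestashi ~ vesteshi, namayi ~ nemeyi — Fenekar a corresponds to Mosolan e after a consonant, before a consonant other than r, m, n, p, b, f, v.
benvofeg ~ benvofek — Fenekar g corresponds to Mosolan k word-finally.
Applying these to Fenekar 'yayintag':
  yayintag → yeyintag   (a→e after a consonant, before a consonant other than r, m, n, p, b, f, v)
  yeyintag → yeyinteg   (a→e after a consonant, before a consonant other than r, m, n, p, b, f, v)
  yeyinteg → yeyintek   (g→k word-finally)
So the Mosolan cognate is 'yeyintek'.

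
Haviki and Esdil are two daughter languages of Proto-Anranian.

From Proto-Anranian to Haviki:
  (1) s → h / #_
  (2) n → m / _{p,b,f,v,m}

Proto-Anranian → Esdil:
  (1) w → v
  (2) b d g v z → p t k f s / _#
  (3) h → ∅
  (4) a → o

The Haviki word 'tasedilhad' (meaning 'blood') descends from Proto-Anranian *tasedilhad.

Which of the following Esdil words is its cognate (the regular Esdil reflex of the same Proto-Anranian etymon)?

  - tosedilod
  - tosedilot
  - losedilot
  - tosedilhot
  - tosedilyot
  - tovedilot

tosedilot

Esdil: start from *tasedilhad.
  rule 1: no change — tasedilhad
  rule 2 (final devoicing): tasedilhad → tasedilhat
  rule 3 (h-loss): tasedilhat → tasedilat
  rule 4 (vowel merger): tasedilat → tosedilot
  ⇒ Esdil tosedilot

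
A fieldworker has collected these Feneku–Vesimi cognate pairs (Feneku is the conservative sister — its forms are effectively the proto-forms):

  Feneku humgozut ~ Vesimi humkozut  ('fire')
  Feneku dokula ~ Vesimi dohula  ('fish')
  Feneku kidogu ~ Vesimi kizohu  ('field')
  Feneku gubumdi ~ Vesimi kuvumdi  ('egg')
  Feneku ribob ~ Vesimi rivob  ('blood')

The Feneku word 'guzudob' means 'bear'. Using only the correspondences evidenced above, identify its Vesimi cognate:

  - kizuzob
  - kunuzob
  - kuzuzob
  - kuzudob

kuzuzob

gubumdi ~ kuvumdi — Feneku g corresponds to Vesimi k word-initially before a back vowel.
kidogu ~ kizohu — Feneku d corresponds to Vesimi z between vowels (before a back vowel).
Applying these to Feneku 'guzudob':
  guzudob → kuzudob   (g→k word-initially before a back vowel)
  kuzudob → kuzuzob   (d→z between vowels (before a back vowel))
So the Vesimi cognate is 'kuzuzob'.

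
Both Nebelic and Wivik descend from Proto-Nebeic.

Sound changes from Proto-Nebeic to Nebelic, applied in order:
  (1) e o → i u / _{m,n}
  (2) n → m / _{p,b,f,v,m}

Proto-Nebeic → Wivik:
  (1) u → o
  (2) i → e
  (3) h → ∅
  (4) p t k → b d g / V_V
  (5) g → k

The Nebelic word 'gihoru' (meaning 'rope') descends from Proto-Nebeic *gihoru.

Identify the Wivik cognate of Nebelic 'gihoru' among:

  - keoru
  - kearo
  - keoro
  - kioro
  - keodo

Wivik: start from *gihoru.
  rule 1 (vowel merger): gihoru → gihoro
  rule 2 (vowel merger): gihoro → gehoro
  rule 3 (h-loss): gehoro → georo
  rule 4: no change — georo
  rule 5 (unconditioned shift): georo → keoro
  ⇒ Wivik keoro

keoro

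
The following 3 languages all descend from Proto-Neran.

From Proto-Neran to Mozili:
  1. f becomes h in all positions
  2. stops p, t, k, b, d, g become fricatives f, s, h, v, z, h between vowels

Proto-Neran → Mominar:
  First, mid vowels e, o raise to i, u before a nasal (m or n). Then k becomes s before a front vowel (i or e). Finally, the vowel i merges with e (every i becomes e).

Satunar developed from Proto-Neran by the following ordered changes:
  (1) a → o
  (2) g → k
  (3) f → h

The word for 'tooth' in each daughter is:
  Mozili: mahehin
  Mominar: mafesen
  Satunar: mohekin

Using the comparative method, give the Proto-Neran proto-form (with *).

Position 5: Mozili has h, Mominar has s, Satunar has k. Taking the neighbouring segments as reconstructed: Mozili h could go back to *k or *g or *f or *h; Mominar s could go back to *k or *s; Satunar k could go back to *k or *g — the one source consistent with every daughter is *k.
Position 6: Mozili has i, Mominar has e, Satunar has i. Mozili preserves i here (none of its changes turn any other segment into i), so the proto-segment is *i.
Continuing position by position gives *mafekin; check it forward:
Mozili: *mafekin > mahekin > mahehin  (by unconditioned shift, intervocalic lenition)
Mominar: *mafekin
  mafekin (rule 1 does not apply)
  mafekin → mafesin   [palatalisation]
  mafesin → mafesen   [vowel merger]
  giving Mominar mafesen.
Satunar: *mafekin > mofekin > mohekin  (by vowel merger, unconditioned shift)
Only *mafekin yields all of Mozili mahehin, Mominar mafesen, Satunar mohekin.

*mafekin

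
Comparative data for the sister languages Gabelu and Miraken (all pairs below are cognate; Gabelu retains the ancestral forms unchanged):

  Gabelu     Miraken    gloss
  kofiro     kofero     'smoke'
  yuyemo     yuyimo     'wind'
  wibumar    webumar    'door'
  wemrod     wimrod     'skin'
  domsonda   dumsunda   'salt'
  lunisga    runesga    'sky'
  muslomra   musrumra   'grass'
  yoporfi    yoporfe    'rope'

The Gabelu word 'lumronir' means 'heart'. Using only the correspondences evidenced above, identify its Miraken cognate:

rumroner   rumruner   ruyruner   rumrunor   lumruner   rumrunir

lunisga ~ runesga — Gabelu l corresponds to Miraken r word-initially before a back vowel.
domsonda ~ dumsunda — Gabelu o corresponds to Miraken u after a consonant, before a nasal.
kofiro ~ kofero — Gabelu i corresponds to Miraken e after a consonant, before r.
Applying these to Gabelu 'lumronir':
  lumronir → rumronir   (l→r word-initially before a back vowel)
  rumronir → rumrunir   (o→u after a consonant, before a nasal)
  rumrunir → rumruner   (i→e after a consonant, before r)
So the Miraken cognate is 'rumruner'.

rumruner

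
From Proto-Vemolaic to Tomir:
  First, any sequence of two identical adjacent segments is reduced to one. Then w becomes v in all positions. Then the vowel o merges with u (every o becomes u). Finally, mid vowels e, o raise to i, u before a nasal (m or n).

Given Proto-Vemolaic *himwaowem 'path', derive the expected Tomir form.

himvauvim

Tomir: *himwaowem
  himwaowem (rule 1 does not apply)
  himwaowem → himvaovem   [unconditioned shift]
  himvaovem → himvauvem   [vowel merger]
  himvauvem → himvauvim   [pre-nasal raising]
  giving Tomir himvauvim.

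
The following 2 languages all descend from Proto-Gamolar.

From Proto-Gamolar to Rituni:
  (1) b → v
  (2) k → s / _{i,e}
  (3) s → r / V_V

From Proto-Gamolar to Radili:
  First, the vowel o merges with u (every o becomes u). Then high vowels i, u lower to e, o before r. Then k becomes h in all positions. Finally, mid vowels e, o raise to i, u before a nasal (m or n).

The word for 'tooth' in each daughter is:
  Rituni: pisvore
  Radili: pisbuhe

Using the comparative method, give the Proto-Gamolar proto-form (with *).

*pisboke

Position 5: Rituni has o, Radili has u. Rituni preserves o here (none of its changes turn any other segment into o), so the proto-segment is *o.
Position 6: Rituni has r, Radili has h. Taking the neighbouring segments as reconstructed: Rituni r could go back to *k or *s or *r; Radili h could go back to *k or *h — the one source consistent with every daughter is *k.
Verify the candidate proto-form against each daughter:
Rituni: start from *pisboke.
  rule 1 (unconditioned shift): pisboke → pisvoke
  rule 2 (palatalisation): pisvoke → pisvose
  rule 3 (rhotacism): pisvose → pisvore
  ⇒ Rituni pisvore
Radili: *pisboke > pisbuke > pisbuhe  (by vowel merger, unconditioned shift)
No other proto-form is consistent with every reflex, so the reconstruction is *pisboke.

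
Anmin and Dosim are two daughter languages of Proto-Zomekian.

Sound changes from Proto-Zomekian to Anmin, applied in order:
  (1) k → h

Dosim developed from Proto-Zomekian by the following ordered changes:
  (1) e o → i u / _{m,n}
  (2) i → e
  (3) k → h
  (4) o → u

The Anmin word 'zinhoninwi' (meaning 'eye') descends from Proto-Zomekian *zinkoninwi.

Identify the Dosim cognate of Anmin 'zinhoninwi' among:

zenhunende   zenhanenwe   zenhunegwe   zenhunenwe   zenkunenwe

zenhunenwe

Dosim: *zinkoninwi > zinkuninwi > zenkunenwe > zenhunenwe  (by pre-nasal raising, vowel merger, unconditioned shift)
Only 'zenhunenwe' matches the regular Dosim development of *zinkoninwi.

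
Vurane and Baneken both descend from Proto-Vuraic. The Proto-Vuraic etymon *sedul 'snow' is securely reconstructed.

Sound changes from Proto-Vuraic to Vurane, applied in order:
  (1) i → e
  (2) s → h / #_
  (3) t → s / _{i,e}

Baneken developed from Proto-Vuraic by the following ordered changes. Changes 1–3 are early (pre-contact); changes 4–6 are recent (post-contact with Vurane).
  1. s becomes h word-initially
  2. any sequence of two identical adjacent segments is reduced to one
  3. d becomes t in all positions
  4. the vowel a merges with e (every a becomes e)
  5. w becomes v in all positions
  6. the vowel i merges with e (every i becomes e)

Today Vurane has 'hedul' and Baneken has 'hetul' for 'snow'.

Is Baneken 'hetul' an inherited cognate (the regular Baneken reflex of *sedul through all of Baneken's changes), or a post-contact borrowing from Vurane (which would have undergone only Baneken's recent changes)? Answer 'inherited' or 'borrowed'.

If inherited, *sedul would pass through all of Baneken's changes:
Baneken: *sedul > hedul > hetul  (by debuccalisation, unconditioned shift)
If borrowed from Vurane 'hedul' after the early changes, it would undergo only the recent ones:
  rule 4 (vowel merger): no change (hedul)
  rule 5 (unconditioned shift): no change (hedul)
  rule 6 (vowel merger): no change (hedul)
  ⇒ as a loan: hedul
Baneken 'hetul' matches the inherited outcome exactly, so it is an inherited cognate, not a loan.

inherited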